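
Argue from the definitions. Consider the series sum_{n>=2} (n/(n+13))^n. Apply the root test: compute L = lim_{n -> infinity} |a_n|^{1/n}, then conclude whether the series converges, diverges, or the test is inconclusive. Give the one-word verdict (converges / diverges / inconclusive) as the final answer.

Let a_n denote the general term. Form |a_n|^(1/n) and simplify:
|a_n|^(1/n) = n/(n + 13)
Take the limit as n -> infinity: L = 1.
Since L = 1, the root test is inconclusive. (In fact a_n = (n/(n+13))^n -> e^(-13) != 0, so the nth-term test shows divergence; but the root test itself gives no conclusion.)

inconclusive


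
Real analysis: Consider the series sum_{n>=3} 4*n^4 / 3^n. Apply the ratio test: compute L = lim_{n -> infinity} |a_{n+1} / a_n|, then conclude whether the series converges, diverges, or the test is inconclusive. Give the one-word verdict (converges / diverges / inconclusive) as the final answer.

Let a_n denote the general term. Form the ratio a_{n+1}/a_n and simplify:
a_{n+1}/a_n = (n + 1)^4/(3*n^4)
Take the limit as n -> infinity: L = 1/3.
Since L = 1/3 < 1, the ratio test implies the series converges.

converges


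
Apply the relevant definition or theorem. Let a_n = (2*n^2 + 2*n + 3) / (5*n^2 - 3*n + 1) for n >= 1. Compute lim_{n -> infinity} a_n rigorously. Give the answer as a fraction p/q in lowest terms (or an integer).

Divide numerator and denominator by n^2, the highest power:
numerator / n^2 = 2 + 2/n + 3/n^2
denominator / n^2 = 5 - 3/n + n^(-2)
As n -> infinity, all terms of the form c/n^k (k >= 1) tend to 0.
So numerator / n^2 -> 2 and denominator / n^2 -> 5.
Therefore lim a_n = 2/5.

2/5


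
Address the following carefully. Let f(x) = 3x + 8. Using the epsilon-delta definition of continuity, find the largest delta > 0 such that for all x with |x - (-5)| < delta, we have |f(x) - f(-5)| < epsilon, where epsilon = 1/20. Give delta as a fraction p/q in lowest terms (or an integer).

We compute f(-5) = 3*(-5) + 8 = -7.
|f(x) - f(-5)| = |3x + 8 - (-7)| = |3(x - (-5))| = 3|x - (-5)|.
We need 3|x - (-5)| < 1/20, i.e. |x - (-5)| < 1/20 / 3 = 1/60.
So any delta <= 1/60 works. Conversely, if delta > 1/60, then x = -5 + 1/60 satisfies |x - (-5)| = 1/60 < delta but |f(x) - f(-5)| = 3 * 1/60 = 1/20, which is not < 1/20; so no larger delta works.
Hence the largest such delta is 1/60.

1/60


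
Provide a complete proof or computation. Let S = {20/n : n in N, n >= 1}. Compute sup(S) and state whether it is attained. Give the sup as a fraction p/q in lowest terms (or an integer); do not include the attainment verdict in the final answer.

Analysis:
- Values: 20, 10, 20/3, 5, ... strictly decreasing.
- The maximum is 20 (n=1); sup = 20 (attained).
- The set is bounded below by 0; 20/n -> 0 so 0 is the greatest lower bound.
- 0 is not in the set, so inf = 0 is not attained.
Conclusion: sup(S) = 20, attained in S.

20


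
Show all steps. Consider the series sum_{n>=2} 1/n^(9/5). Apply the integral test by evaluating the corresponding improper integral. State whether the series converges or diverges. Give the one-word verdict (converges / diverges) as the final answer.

Let f(x) = x^(-9/5). Then f is positive, continuous, and decreasing on [2, infinity), so the integral test applies.
Compute the improper integral int_{2}^infinity f(x) dx:
  antiderivative F(x) = -5/(4*x^(4/5)).
  As x -> infinity, F(x) -> 0 (since p = 9/5 > 1).
  So int = F(infinity) - F(2) = 0 - (-5*2^(1/5)/8) = 5*2^(1/5)/8.
  Finite, so by the integral test, the series converges.

converges


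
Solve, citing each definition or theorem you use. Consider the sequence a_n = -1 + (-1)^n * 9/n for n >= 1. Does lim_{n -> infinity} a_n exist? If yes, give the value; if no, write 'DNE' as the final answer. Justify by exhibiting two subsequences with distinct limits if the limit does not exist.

Examine the behaviour of a_n along subsequences.
Even-n subsequence a_{2k} = -1 + 9/(2k) -> -1. Odd-n subsequence a_{2k+1} = -1 - 9/(2k+1) -> -1. Both tend to -1, which suggests the limit is -1; verify directly.
|a_n - (-1)| = |(-1)^n * 9/n| = 9/n for every n >= 1.
Given epsilon > 0, choose a positive integer N > 9/epsilon. Then for all n >= N, |a_n - (-1)| = 9/n <= 9/N < epsilon.
So by the definition of the limit, lim a_n exists and equals -1.

-1


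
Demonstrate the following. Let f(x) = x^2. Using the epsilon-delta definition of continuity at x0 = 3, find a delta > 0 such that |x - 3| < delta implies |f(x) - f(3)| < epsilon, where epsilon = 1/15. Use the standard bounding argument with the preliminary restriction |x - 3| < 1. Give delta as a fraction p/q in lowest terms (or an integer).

Factor: |x^2 - (3)^2| = |x - 3| * |x + 3|.
Impose |x - 3| < 1 first. Then |x + 3| = |(x - 3) + 2*(3)| <= |x - 3| + 2*|3| < 1 + 6 = 7.
So |x^2 - (3)^2| < delta * 7.
We need delta * 7 <= 1/15, i.e. delta <= 1/15/7 = 1/105.
Since 1/105 < 1, this is tighter than 1; take delta = 1/105.
So delta = 1/105 works.

1/105


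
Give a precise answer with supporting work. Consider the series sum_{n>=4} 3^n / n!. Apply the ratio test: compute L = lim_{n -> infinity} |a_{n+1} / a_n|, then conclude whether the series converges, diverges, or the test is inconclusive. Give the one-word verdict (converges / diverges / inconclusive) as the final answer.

Let a_n denote the general term. Form the ratio a_{n+1}/a_n and simplify:
a_{n+1}/a_n = 3/(n + 1)
Take the limit as n -> infinity: L = 0.
Since L = 0 < 1, the ratio test implies the series converges.

converges


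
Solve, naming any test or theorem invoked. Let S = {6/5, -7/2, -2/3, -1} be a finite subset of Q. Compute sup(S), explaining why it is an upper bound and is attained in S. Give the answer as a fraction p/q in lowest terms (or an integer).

S is finite, so sup(S) = max(S).
Sorted decreasing:
6/5, -2/3, -1, -7/2
The extremum is 6/5.
For every x in S, x <= 6/5. And 6/5 is in S, so it is attained.
Therefore sup(S) = 6/5.

6/5


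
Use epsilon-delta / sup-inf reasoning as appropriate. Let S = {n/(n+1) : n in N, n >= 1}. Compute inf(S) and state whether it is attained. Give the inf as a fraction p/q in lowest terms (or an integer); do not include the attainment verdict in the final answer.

Analysis:
- Values: 1/2, 2/3, 3/4, 4/5, ... strictly increasing.
- Minimum is 1/2 (n=1); inf = 1/2 (attained).
- n/(n+1) = 1 - 1/(n+1) -> 1 from below as n -> infinity, and never equals 1.
- So sup = 1 (not attained).
Conclusion: inf(S) = 1/2, attained in S.

1/2


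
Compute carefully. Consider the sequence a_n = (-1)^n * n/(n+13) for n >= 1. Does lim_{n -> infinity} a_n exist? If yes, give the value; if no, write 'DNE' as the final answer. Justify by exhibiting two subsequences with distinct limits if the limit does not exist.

Examine the behaviour of a_n along subsequences.
a_{2k} = 2k/(2k+13) -> 1. a_{2k+1} = -(2k+1)/(2k+14) -> -1.
Since these two subsequential limits are 1 and -1, distinct, the full sequence cannot converge (a convergent sequence has all subsequences tending to the same limit). So lim a_n does not exist.

DNE


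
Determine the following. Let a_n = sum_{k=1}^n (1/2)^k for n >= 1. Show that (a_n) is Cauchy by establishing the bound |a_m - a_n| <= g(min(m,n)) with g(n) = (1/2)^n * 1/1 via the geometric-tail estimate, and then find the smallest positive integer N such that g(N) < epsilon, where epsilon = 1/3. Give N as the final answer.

For m > n >= 1: |a_m - a_n| = sum_{k=n+1}^m (1/2)^k < sum_{k=n+1}^infinity (1/2)^k = (1/2)^(n+1) / (1 - 1/2) = (1/2)^n * (1/2) * (2/1) = (1/2)^n * 1/1.
So g(n) = (1/2)^n / 1. Since g(n) -> 0, (a_n) is Cauchy.
Now solve g(N) < 1/3: (1/2)^N / 1 < 1/3 <=> 2^N > 1 / (1 * 1/3) = 3.
Check powers of 2: 2^1 = 2 <= 3, 2^2 = 4 > 3.
So the smallest such N is 2. Check: g(2) = 1/(1 * 4) = 1/4 < 1/3.

2


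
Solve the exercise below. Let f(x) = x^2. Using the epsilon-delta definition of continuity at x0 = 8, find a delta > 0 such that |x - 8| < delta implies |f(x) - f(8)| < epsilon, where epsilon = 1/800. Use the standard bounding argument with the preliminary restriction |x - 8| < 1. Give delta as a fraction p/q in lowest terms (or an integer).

Factor: |x^2 - (8)^2| = |x - 8| * |x + 8|.
Impose |x - 8| < 1 first. Then |x + 8| = |(x - 8) + 2*(8)| <= |x - 8| + 2*|8| < 1 + 16 = 17.
So |x^2 - (8)^2| < delta * 17.
We need delta * 17 <= 1/800, i.e. delta <= 1/800/17 = 1/13600.
Since 1/13600 < 1, this is tighter than 1; take delta = 1/13600.
So delta = 1/13600 works.

1/13600


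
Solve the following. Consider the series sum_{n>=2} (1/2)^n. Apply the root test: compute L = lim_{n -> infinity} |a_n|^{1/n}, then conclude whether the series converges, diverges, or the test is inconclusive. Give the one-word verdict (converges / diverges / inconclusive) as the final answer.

Let a_n denote the general term. Form |a_n|^(1/n) and simplify:
|a_n|^(1/n) = 1/2
Take the limit as n -> infinity: L = 1/2.
Since L = 1/2 < 1, the root test implies convergence.

converges


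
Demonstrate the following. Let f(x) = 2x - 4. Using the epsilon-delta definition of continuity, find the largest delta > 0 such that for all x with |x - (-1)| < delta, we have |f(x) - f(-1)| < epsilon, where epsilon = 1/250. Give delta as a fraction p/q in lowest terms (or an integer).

We compute f(-1) = 2*(-1) - 4 = -6.
|f(x) - f(-1)| = |2x - 4 - (-6)| = |2(x - (-1))| = 2|x - (-1)|.
We need 2|x - (-1)| < 1/250, i.e. |x - (-1)| < 1/250 / 2 = 1/500.
So any delta <= 1/500 works. Conversely, if delta > 1/500, then x = -1 + 1/500 satisfies |x - (-1)| = 1/500 < delta but |f(x) - f(-1)| = 2 * 1/500 = 1/250, which is not < 1/250; so no larger delta works.
Hence the largest such delta is 1/500.

1/500


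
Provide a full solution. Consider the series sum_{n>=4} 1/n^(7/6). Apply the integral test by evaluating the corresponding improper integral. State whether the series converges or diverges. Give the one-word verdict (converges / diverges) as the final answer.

Let f(x) = x^(-7/6). Then f is positive, continuous, and decreasing on [4, infinity), so the integral test applies.
Compute the improper integral int_{4}^infinity f(x) dx:
  antiderivative F(x) = -6/x^(1/6).
  As x -> infinity, F(x) -> 0 (since p = 7/6 > 1).
  So int = F(infinity) - F(4) = 0 - (-3*2^(2/3)) = 3*2^(2/3).
  Finite, so by the integral test, the series converges.

converges


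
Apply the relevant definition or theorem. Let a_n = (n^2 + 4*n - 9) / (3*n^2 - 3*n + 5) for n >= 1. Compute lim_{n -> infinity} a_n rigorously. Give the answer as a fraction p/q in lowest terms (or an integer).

Divide numerator and denominator by n^2, the highest power:
numerator / n^2 = 1 + 4/n - 9/n^2
denominator / n^2 = 3 - 3/n + 5/n^2
As n -> infinity, all terms of the form c/n^k (k >= 1) tend to 0.
So numerator / n^2 -> 1 and denominator / n^2 -> 3.
Therefore lim a_n = 1/3.

1/3


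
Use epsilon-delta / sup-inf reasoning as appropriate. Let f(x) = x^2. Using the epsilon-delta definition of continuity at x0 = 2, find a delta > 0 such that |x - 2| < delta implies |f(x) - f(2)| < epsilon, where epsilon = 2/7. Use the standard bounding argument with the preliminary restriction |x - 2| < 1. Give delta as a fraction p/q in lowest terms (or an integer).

Factor: |x^2 - (2)^2| = |x - 2| * |x + 2|.
Impose |x - 2| < 1 first. Then |x + 2| = |(x - 2) + 2*(2)| <= |x - 2| + 2*|2| < 1 + 4 = 5.
So |x^2 - (2)^2| < delta * 5.
We need delta * 5 <= 2/7, i.e. delta <= 2/7/5 = 2/35.
Since 2/35 < 1, this is tighter than 1; take delta = 2/35.
So delta = 2/35 works.

2/35


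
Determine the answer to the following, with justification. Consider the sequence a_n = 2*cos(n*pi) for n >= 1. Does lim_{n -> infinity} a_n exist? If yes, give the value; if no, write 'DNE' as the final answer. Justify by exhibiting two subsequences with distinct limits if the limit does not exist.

Examine the behaviour of a_n along subsequences.
cos(n*pi) = (-1)^n, so a_n = 2*(-1)^n. a_{2k} = 2 -> 2. a_{2k+1} = -2 -> -2.
Since these two subsequential limits are 2 and -2, distinct, the full sequence cannot converge (a convergent sequence has all subsequences tending to the same limit). So lim a_n does not exist.

DNE


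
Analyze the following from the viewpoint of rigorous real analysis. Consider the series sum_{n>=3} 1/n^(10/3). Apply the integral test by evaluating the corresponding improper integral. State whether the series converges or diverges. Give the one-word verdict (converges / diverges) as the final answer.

Let f(x) = x^(-10/3). Then f is positive, continuous, and decreasing on [3, infinity), so the integral test applies.
Compute the improper integral int_{3}^infinity f(x) dx:
  antiderivative F(x) = -3/(7*x^(7/3)).
  As x -> infinity, F(x) -> 0 (since p = 10/3 > 1).
  So int = F(infinity) - F(3) = 0 - (-3^(2/3)/63) = 3^(2/3)/63.
  Finite, so by the integral test, the series converges.

converges


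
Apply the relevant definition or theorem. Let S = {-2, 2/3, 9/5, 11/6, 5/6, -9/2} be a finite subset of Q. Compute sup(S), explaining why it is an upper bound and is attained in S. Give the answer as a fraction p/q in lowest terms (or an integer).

S is finite, so sup(S) = max(S).
Sorted decreasing:
11/6, 9/5, 5/6, 2/3, -2, -9/2
The extremum is 11/6.
For every x in S, x <= 11/6. And 11/6 is in S, so it is attained.
Therefore sup(S) = 11/6.

11/6


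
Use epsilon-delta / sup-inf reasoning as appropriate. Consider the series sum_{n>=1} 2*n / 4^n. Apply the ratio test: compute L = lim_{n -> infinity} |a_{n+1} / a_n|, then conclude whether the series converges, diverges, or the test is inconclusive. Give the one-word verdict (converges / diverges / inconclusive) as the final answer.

Let a_n denote the general term. Form the ratio a_{n+1}/a_n and simplify:
a_{n+1}/a_n = (n + 1)/(4*n)
Take the limit as n -> infinity: L = 1/4.
Since L = 1/4 < 1, the ratio test implies the series converges.

converges


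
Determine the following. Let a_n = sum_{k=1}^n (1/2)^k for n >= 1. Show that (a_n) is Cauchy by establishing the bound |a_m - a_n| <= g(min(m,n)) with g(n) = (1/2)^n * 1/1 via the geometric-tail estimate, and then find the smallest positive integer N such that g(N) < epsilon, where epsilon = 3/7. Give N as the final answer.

For m > n >= 1: |a_m - a_n| = sum_{k=n+1}^m (1/2)^k < sum_{k=n+1}^infinity (1/2)^k = (1/2)^(n+1) / (1 - 1/2) = (1/2)^n * (1/2) * (2/1) = (1/2)^n * 1/1.
So g(n) = (1/2)^n / 1. Since g(n) -> 0, (a_n) is Cauchy.
Now solve g(N) < 3/7: (1/2)^N / 1 < 3/7 <=> 2^N > 1 / (1 * 3/7) = 7/3.
Check powers of 2: 2^1 = 2 <= 7/3, 2^2 = 4 > 7/3.
So the smallest such N is 2. Check: g(2) = 1/(1 * 4) = 1/4 < 3/7.

2


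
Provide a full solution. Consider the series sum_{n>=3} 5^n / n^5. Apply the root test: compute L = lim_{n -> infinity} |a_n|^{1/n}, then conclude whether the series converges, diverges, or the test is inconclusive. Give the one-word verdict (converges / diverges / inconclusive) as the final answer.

Let a_n denote the general term. Form |a_n|^(1/n) and simplify:
|a_n|^(1/n) = 5/n^(5/n)
Take the limit as n -> infinity: L = 5.
Since L = 5 > 1, the root test implies divergence.

diverges


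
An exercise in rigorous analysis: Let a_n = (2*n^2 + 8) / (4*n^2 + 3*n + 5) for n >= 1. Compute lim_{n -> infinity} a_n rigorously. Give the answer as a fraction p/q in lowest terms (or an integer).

Divide numerator and denominator by n^2, the highest power:
numerator / n^2 = 2 + 8/n^2
denominator / n^2 = 4 + 3/n + 5/n^2
As n -> infinity, all terms of the form c/n^k (k >= 1) tend to 0.
So numerator / n^2 -> 2 and denominator / n^2 -> 4.
Therefore lim a_n = 1/2.

1/2


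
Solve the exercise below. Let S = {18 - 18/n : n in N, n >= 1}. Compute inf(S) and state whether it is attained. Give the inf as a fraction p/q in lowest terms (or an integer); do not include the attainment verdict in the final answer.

Analysis:
- Values: 0, 9, 12, 27/2, ... strictly increasing.
- Minimum is 0 (n=1); inf = 0 (attained).
- 18 - 18/n -> 18 from below; sup = 18, not attained.
Conclusion: inf(S) = 0, attained in S.

0


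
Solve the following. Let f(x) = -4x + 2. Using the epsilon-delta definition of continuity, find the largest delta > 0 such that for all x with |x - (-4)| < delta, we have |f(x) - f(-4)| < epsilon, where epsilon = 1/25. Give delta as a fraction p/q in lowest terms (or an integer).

We compute f(-4) = -4*(-4) + 2 = 18.
|f(x) - f(-4)| = |-4x + 2 - (18)| = |-4(x - (-4))| = 4|x - (-4)|.
We need 4|x - (-4)| < 1/25, i.e. |x - (-4)| < 1/25 / 4 = 1/100.
So any delta <= 1/100 works. Conversely, if delta > 1/100, then x = -4 + 1/100 satisfies |x - (-4)| = 1/100 < delta but |f(x) - f(-4)| = 4 * 1/100 = 1/25, which is not < 1/25; so no larger delta works.
Hence the largest such delta is 1/100.

1/100


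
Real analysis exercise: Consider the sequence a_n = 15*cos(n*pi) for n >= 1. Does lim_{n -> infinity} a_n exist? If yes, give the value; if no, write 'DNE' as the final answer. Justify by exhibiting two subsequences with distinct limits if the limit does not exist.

Examine the behaviour of a_n along subsequences.
cos(n*pi) = (-1)^n, so a_n = 15*(-1)^n. a_{2k} = 15 -> 15. a_{2k+1} = -15 -> -15.
Since these two subsequential limits are 15 and -15, distinct, the full sequence cannot converge (a convergent sequence has all subsequences tending to the same limit). So lim a_n does not exist.

DNE


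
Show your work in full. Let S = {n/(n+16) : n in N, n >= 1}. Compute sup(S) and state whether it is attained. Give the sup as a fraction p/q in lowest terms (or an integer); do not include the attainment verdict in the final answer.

Analysis:
- Values: 1/17, 1/9, 3/19, 1/5, ... strictly increasing.
- Minimum is 1/17 (n=1); inf = 1/17 (attained).
- n/(n+16) = 1 - 16/(n+16) -> 1 from below as n -> infinity, and never equals 1.
- So sup = 1 (not attained).
Conclusion: sup(S) = 1, not attained in S.

1


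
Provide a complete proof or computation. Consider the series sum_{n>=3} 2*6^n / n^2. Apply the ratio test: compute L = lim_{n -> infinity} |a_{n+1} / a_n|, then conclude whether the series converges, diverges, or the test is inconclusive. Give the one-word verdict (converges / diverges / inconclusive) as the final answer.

Let a_n denote the general term. Form the ratio a_{n+1}/a_n and simplify:
a_{n+1}/a_n = 6*n^2/(n + 1)^2
Take the limit as n -> infinity: L = 6.
Since L = 6 > 1 (or L = infinity), the ratio test implies the series diverges.

diverges


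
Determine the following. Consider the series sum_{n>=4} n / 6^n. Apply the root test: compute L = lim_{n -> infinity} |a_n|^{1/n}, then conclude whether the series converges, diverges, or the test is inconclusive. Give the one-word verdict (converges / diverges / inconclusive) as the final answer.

Let a_n denote the general term. Form |a_n|^(1/n) and simplify:
|a_n|^(1/n) = n^(1/n)/6
Take the limit as n -> infinity: L = 1/6.
Since L = 1/6 < 1, the root test implies convergence.

converges


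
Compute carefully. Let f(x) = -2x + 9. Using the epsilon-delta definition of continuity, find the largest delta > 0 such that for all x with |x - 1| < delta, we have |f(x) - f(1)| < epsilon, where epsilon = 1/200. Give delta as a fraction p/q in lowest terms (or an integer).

We compute f(1) = -2*(1) + 9 = 7.
|f(x) - f(1)| = |-2x + 9 - (7)| = |-2(x - 1)| = 2|x - 1|.
We need 2|x - 1| < 1/200, i.e. |x - 1| < 1/200 / 2 = 1/400.
So any delta <= 1/400 works. Conversely, if delta > 1/400, then x = 1 + 1/400 satisfies |x - 1| = 1/400 < delta but |f(x) - f(1)| = 2 * 1/400 = 1/200, which is not < 1/200; so no larger delta works.
Hence the largest such delta is 1/400.

1/400


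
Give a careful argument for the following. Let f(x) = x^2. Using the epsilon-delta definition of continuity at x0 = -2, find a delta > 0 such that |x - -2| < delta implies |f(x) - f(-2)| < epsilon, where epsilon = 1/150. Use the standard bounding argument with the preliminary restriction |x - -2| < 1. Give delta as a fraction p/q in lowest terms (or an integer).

Factor: |x^2 - (-2)^2| = |x - -2| * |x + -2|.
Impose |x - -2| < 1 first. Then |x + -2| = |(x - -2) + 2*(-2)| <= |x - -2| + 2*|-2| < 1 + 4 = 5.
So |x^2 - (-2)^2| < delta * 5.
We need delta * 5 <= 1/150, i.e. delta <= 1/150/5 = 1/750.
Since 1/750 < 1, this is tighter than 1; take delta = 1/750.
So delta = 1/750 works.

1/750


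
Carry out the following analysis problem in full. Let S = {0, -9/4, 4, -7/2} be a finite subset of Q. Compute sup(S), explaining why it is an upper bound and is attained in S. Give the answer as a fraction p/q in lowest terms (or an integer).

S is finite, so sup(S) = max(S).
Sorted decreasing:
4, 0, -9/4, -7/2
The extremum is 4.
For every x in S, x <= 4. And 4 is in S, so it is attained.
Therefore sup(S) = 4.

4


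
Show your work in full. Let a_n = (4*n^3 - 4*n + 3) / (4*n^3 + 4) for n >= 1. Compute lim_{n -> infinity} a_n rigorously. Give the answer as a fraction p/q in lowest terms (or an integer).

Divide numerator and denominator by n^3, the highest power:
numerator / n^3 = 4 - 4/n^2 + 3/n^3
denominator / n^3 = 4 + 4/n^3
As n -> infinity, all terms of the form c/n^k (k >= 1) tend to 0.
So numerator / n^3 -> 4 and denominator / n^3 -> 4.
Therefore lim a_n = 1.

1


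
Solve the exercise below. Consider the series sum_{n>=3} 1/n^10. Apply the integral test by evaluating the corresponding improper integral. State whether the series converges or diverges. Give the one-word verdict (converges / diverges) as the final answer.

Let f(x) = x^(-10). Then f is positive, continuous, and decreasing on [3, infinity), so the integral test applies.
Compute the improper integral int_{3}^infinity f(x) dx:
  antiderivative F(x) = -1/(9*x^9).
  As x -> infinity, F(x) -> 0 (since p = 10 > 1).
  So int = F(infinity) - F(3) = 0 - (-1/177147) = 1/177147.
  Finite, so by the integral test, the series converges.

converges


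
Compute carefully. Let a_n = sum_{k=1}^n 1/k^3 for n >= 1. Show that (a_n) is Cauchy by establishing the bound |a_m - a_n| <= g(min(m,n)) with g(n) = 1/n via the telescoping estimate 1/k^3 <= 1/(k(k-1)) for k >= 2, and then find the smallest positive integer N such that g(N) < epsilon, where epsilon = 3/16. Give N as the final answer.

For m > n >= 1: |a_m - a_n| = sum_{k=n+1}^m 1/k^3.
Use 1/k^3 <= 1/(k(k-1)) = 1/(k-1) - 1/k for k >= 2 (which holds since k^3 >= k^2 >= k(k-1) for k >= 2):
sum_{k=n+1}^m 1/k^3 <= sum_{k=n+1}^m (1/(k-1) - 1/k) = 1/n - 1/m <= 1/n.
By symmetry the same bound holds with n,m swapped, so |a_m - a_n| <= 1/min(m,n) = g(min(m,n)). Since g(n) -> 0, (a_n) is Cauchy.
Now solve g(N) < 3/16: 1/N < 3/16 <=> N > 1/(3/16) = 16/3.
The smallest integer strictly greater than 16/3 is N = 6.
Check: g(6) = 1/6 < 3/16; g(5) = 1/5 >= 3/16. So N = 6.

6


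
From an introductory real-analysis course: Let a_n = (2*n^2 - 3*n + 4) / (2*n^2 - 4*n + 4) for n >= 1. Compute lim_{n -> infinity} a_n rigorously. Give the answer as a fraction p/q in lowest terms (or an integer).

Divide numerator and denominator by n^2, the highest power:
numerator / n^2 = 2 - 3/n + 4/n^2
denominator / n^2 = 2 - 4/n + 4/n^2
As n -> infinity, all terms of the form c/n^k (k >= 1) tend to 0.
So numerator / n^2 -> 2 and denominator / n^2 -> 2.
Therefore lim a_n = 1.

1


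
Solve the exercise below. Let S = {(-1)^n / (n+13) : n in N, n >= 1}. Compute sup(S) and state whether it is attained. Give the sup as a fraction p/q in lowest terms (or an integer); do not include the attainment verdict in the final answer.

Analysis:
- Values: -1/14, 1/15, -1/16, 1/17, -1/18, ...
- Positive terms (even n): 1/(2+13), 1/(4+13), ... decreasing -> max = 1/15 (n=2).
- Negative terms (odd n): -1/(1+13), -1/(3+13), ... increasing -> min = -1/14 (n=1).
- So sup = 1/15 (attained at n=2); inf = -1/14 (attained at n=1).
Conclusion: sup(S) = 1/15, attained in S.

1/15


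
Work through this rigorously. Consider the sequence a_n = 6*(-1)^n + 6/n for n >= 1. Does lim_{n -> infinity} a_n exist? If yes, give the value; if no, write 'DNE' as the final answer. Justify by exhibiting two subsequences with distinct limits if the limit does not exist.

Examine the behaviour of a_n along subsequences.
a_{2k} = 6 + 6/(2k) -> 6. a_{2k+1} = -6 + 6/(2k+1) -> -6.
Since these two subsequential limits are 6 and -6, distinct, the full sequence cannot converge (a convergent sequence has all subsequences tending to the same limit). So lim a_n does not exist.

DNE


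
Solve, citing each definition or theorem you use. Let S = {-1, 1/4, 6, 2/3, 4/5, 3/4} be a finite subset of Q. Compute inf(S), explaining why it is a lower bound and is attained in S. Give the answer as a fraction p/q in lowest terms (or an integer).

S is finite, so inf(S) = min(S).
Sorted increasing:
-1, 1/4, 2/3, 3/4, 4/5, 6
The extremum is -1.
For every x in S, x >= -1. And -1 is in S, so it is attained.
Therefore inf(S) = -1.

-1


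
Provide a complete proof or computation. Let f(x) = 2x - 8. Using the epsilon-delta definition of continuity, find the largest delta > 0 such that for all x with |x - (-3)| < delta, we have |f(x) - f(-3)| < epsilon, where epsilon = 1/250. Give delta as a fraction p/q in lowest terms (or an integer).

We compute f(-3) = 2*(-3) - 8 = -14.
|f(x) - f(-3)| = |2x - 8 - (-14)| = |2(x - (-3))| = 2|x - (-3)|.
We need 2|x - (-3)| < 1/250, i.e. |x - (-3)| < 1/250 / 2 = 1/500.
So any delta <= 1/500 works. Conversely, if delta > 1/500, then x = -3 + 1/500 satisfies |x - (-3)| = 1/500 < delta but |f(x) - f(-3)| = 2 * 1/500 = 1/250, which is not < 1/250; so no larger delta works.
Hence the largest such delta is 1/500.

1/500


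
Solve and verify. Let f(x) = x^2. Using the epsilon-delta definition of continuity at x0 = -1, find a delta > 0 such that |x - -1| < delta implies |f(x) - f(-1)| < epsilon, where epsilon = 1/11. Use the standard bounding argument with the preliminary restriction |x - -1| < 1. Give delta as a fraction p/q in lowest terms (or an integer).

Factor: |x^2 - (-1)^2| = |x - -1| * |x + -1|.
Impose |x - -1| < 1 first. Then |x + -1| = |(x - -1) + 2*(-1)| <= |x - -1| + 2*|-1| < 1 + 2 = 3.
So |x^2 - (-1)^2| < delta * 3.
We need delta * 3 <= 1/11, i.e. delta <= 1/11/3 = 1/33.
Since 1/33 < 1, this is tighter than 1; take delta = 1/33.
So delta = 1/33 works.

1/33


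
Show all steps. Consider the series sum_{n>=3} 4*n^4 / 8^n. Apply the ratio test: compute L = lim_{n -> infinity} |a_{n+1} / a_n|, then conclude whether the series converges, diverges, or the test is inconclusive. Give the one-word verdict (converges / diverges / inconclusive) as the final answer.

Let a_n denote the general term. Form the ratio a_{n+1}/a_n and simplify:
a_{n+1}/a_n = (n + 1)^4/(8*n^4)
Take the limit as n -> infinity: L = 1/8.
Since L = 1/8 < 1, the ratio test implies the series converges.

converges


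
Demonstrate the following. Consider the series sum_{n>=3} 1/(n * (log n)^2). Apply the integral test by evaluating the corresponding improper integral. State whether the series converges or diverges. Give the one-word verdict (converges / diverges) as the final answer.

Let f(x) = 1/(x*log(x)^2). Then f is positive, continuous, and decreasing on [3, infinity), so the integral test applies.
Compute the improper integral int_{3}^infinity f(x) dx:
  antiderivative F(x) = -1/log(x).
  F(x) -> 0 as x -> infinity.  int = 0 - F(3) = 1/log(3) < infinity. By the integral test, the series converges.

converges


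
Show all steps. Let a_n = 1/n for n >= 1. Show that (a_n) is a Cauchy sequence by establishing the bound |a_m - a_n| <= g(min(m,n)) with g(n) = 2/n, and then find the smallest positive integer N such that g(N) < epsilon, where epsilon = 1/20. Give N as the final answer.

For any m, n >= 1, by the triangle inequality:
|a_m - a_n| = |1/m - 1/n| <= 1/m + 1/n <= 2/min(m,n).
So g(n) = 2/n bounds the Cauchy difference. Since g(n) -> 0, (a_n) is Cauchy.
Now solve g(N) < 1/20: 2/N < 1/20 <=> N > 2 / (1/20) = 40.
The smallest integer strictly greater than 40 is N = 41.
Check: g(41) = 2/41 = 2/41 < 1/20; g(40) = 1/20 >= 1/20. So N = 41.

41


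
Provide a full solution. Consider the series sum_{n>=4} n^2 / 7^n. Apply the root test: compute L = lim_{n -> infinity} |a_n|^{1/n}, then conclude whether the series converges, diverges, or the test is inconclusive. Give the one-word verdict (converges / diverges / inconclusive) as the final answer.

Let a_n denote the general term. Form |a_n|^(1/n) and simplify:
|a_n|^(1/n) = n^(2/n)/7
Take the limit as n -> infinity: L = 1/7.
Since L = 1/7 < 1, the root test implies convergence.

converges


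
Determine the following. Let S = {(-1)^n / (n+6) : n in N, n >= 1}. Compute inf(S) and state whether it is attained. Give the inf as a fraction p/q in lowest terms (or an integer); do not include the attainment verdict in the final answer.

Analysis:
- Values: -1/7, 1/8, -1/9, 1/10, -1/11, ...
- Positive terms (even n): 1/(2+6), 1/(4+6), ... decreasing -> max = 1/8 (n=2).
- Negative terms (odd n): -1/(1+6), -1/(3+6), ... increasing -> min = -1/7 (n=1).
- So sup = 1/8 (attained at n=2); inf = -1/7 (attained at n=1).
Conclusion: inf(S) = -1/7, attained in S.

-1/7


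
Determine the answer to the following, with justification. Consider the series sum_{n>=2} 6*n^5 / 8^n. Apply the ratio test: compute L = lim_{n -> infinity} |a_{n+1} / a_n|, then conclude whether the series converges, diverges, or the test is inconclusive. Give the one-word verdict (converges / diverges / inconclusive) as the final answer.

Let a_n denote the general term. Form the ratio a_{n+1}/a_n and simplify:
a_{n+1}/a_n = (n + 1)^5/(8*n^5)
Take the limit as n -> infinity: L = 1/8.
Since L = 1/8 < 1, the ratio test implies the series converges.

converges


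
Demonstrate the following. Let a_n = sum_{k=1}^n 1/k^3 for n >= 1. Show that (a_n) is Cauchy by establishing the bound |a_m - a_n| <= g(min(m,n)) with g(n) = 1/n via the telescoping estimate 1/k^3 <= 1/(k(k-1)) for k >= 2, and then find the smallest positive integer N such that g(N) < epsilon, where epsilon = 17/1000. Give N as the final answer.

For m > n >= 1: |a_m - a_n| = sum_{k=n+1}^m 1/k^3.
Use 1/k^3 <= 1/(k(k-1)) = 1/(k-1) - 1/k for k >= 2 (which holds since k^3 >= k^2 >= k(k-1) for k >= 2):
sum_{k=n+1}^m 1/k^3 <= sum_{k=n+1}^m (1/(k-1) - 1/k) = 1/n - 1/m <= 1/n.
By symmetry the same bound holds with n,m swapped, so |a_m - a_n| <= 1/min(m,n) = g(min(m,n)). Since g(n) -> 0, (a_n) is Cauchy.
Now solve g(N) < 17/1000: 1/N < 17/1000 <=> N > 1/(17/1000) = 1000/17.
The smallest integer strictly greater than 1000/17 is N = 59.
Check: g(59) = 1/59 < 17/1000; g(58) = 1/58 >= 17/1000. So N = 59.

59


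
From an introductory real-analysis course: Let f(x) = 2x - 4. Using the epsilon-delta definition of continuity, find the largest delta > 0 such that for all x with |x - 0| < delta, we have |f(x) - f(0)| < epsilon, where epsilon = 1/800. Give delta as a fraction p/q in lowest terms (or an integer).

We compute f(0) = 2*(0) - 4 = -4.
|f(x) - f(0)| = |2x - 4 - (-4)| = |2(x - 0)| = 2|x - 0|.
We need 2|x - 0| < 1/800, i.e. |x - 0| < 1/800 / 2 = 1/1600.
So any delta <= 1/1600 works. Conversely, if delta > 1/1600, then x = 0 + 1/1600 satisfies |x - 0| = 1/1600 < delta but |f(x) - f(0)| = 2 * 1/1600 = 1/800, which is not < 1/800; so no larger delta works.
Hence the largest such delta is 1/1600.

1/1600


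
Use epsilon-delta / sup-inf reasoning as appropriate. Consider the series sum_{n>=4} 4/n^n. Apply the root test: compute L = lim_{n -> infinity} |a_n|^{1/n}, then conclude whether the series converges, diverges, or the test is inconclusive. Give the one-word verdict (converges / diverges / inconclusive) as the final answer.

Let a_n denote the general term. Form |a_n|^(1/n) and simplify:
|a_n|^(1/n) = 2^(2/n)/n
Take the limit as n -> infinity: L = 0.
Since L = 0 < 1, the root test implies convergence.

converges


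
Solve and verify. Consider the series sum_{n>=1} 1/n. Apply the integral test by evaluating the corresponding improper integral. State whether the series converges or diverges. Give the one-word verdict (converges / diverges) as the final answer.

Let f(x) = 1/x. Then f is positive, continuous, and decreasing on [1, infinity), so the integral test applies.
Compute the improper integral int_{1}^infinity f(x) dx:
  antiderivative F(x) = log(x).
  As x -> infinity, log(x) -> infinity.
  So int = infinity - log(1) = infinity. By the integral test, the series diverges.

diverges


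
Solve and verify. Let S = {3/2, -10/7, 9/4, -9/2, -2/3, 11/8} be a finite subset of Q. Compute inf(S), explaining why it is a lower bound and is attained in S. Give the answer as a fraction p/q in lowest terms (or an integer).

S is finite, so inf(S) = min(S).
Sorted increasing:
-9/2, -10/7, -2/3, 11/8, 3/2, 9/4
The extremum is -9/2.
For every x in S, x >= -9/2. And -9/2 is in S, so it is attained.
Therefore inf(S) = -9/2.

-9/2


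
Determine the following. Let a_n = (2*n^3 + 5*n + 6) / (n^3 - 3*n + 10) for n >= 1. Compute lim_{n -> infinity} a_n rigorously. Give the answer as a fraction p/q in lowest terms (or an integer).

Divide numerator and denominator by n^3, the highest power:
numerator / n^3 = 2 + 5/n^2 + 6/n^3
denominator / n^3 = 1 - 3/n^2 + 10/n^3
As n -> infinity, all terms of the form c/n^k (k >= 1) tend to 0.
So numerator / n^3 -> 2 and denominator / n^3 -> 1.
Therefore lim a_n = 2.

2


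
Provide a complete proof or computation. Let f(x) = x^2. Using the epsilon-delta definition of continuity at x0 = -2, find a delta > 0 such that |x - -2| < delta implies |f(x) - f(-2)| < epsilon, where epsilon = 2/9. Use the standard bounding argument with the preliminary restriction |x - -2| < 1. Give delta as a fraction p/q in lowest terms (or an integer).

Factor: |x^2 - (-2)^2| = |x - -2| * |x + -2|.
Impose |x - -2| < 1 first. Then |x + -2| = |(x - -2) + 2*(-2)| <= |x - -2| + 2*|-2| < 1 + 4 = 5.
So |x^2 - (-2)^2| < delta * 5.
We need delta * 5 <= 2/9, i.e. delta <= 2/9/5 = 2/45.
Since 2/45 < 1, this is tighter than 1; take delta = 2/45.
So delta = 2/45 works.

2/45


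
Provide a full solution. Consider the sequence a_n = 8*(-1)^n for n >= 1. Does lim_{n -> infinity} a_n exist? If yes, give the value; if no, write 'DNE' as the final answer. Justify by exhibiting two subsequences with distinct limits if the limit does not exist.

Examine the behaviour of a_n along subsequences.
Even-n subsequence a_{2k} = 8 -> 8. Odd-n subsequence a_{2k+1} = -8 -> -8.
Since these two subsequential limits are 8 and -8, distinct, the full sequence cannot converge (a convergent sequence has all subsequences tending to the same limit). So lim a_n does not exist.

DNE


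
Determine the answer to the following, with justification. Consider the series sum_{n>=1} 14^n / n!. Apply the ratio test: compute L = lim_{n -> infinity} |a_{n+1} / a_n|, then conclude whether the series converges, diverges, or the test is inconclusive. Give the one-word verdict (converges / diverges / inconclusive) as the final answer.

Let a_n denote the general term. Form the ratio a_{n+1}/a_n and simplify:
a_{n+1}/a_n = 14/(n + 1)
Take the limit as n -> infinity: L = 0.
Since L = 0 < 1, the ratio test implies the series converges.

converges


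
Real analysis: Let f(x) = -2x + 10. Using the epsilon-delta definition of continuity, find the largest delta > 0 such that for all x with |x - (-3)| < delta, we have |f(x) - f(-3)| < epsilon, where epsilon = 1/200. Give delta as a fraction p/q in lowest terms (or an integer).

We compute f(-3) = -2*(-3) + 10 = 16.
|f(x) - f(-3)| = |-2x + 10 - (16)| = |-2(x - (-3))| = 2|x - (-3)|.
We need 2|x - (-3)| < 1/200, i.e. |x - (-3)| < 1/200 / 2 = 1/400.
So any delta <= 1/400 works. Conversely, if delta > 1/400, then x = -3 + 1/400 satisfies |x - (-3)| = 1/400 < delta but |f(x) - f(-3)| = 2 * 1/400 = 1/200, which is not < 1/200; so no larger delta works.
Hence the largest such delta is 1/400.

1/400


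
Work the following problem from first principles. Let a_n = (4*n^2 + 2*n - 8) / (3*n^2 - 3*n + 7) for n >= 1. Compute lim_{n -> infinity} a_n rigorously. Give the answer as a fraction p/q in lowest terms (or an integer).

Divide numerator and denominator by n^2, the highest power:
numerator / n^2 = 4 + 2/n - 8/n^2
denominator / n^2 = 3 - 3/n + 7/n^2
As n -> infinity, all terms of the form c/n^k (k >= 1) tend to 0.
So numerator / n^2 -> 4 and denominator / n^2 -> 3.
Therefore lim a_n = 4/3.

4/3


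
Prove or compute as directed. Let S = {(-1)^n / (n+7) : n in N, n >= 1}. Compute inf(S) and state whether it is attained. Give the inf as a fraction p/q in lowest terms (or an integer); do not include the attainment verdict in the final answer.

Analysis:
- Values: -1/8, 1/9, -1/10, 1/11, -1/12, ...
- Positive terms (even n): 1/(2+7), 1/(4+7), ... decreasing -> max = 1/9 (n=2).
- Negative terms (odd n): -1/(1+7), -1/(3+7), ... increasing -> min = -1/8 (n=1).
- So sup = 1/9 (attained at n=2); inf = -1/8 (attained at n=1).
Conclusion: inf(S) = -1/8, attained in S.

-1/8


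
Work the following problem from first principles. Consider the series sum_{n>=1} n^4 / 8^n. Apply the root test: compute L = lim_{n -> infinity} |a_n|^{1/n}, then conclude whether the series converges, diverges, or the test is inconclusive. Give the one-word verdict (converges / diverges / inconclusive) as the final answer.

Let a_n denote the general term. Form |a_n|^(1/n) and simplify:
|a_n|^(1/n) = n^(4/n)/8
Take the limit as n -> infinity: L = 1/8.
Since L = 1/8 < 1, the root test implies convergence.

converges


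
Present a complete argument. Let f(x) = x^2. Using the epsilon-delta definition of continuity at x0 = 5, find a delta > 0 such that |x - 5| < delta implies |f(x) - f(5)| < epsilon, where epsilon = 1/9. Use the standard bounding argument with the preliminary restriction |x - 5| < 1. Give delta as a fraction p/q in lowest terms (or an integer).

Factor: |x^2 - (5)^2| = |x - 5| * |x + 5|.
Impose |x - 5| < 1 first. Then |x + 5| = |(x - 5) + 2*(5)| <= |x - 5| + 2*|5| < 1 + 10 = 11.
So |x^2 - (5)^2| < delta * 11.
We need delta * 11 <= 1/9, i.e. delta <= 1/9/11 = 1/99.
Since 1/99 < 1, this is tighter than 1; take delta = 1/99.
So delta = 1/99 works.

1/99


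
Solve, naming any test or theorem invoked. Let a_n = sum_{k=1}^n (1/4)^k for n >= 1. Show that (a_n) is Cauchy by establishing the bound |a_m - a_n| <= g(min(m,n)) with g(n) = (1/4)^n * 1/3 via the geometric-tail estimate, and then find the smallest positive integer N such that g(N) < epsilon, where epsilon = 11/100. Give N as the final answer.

For m > n >= 1: |a_m - a_n| = sum_{k=n+1}^m (1/4)^k < sum_{k=n+1}^infinity (1/4)^k = (1/4)^(n+1) / (1 - 1/4) = (1/4)^n * (1/4) * (4/3) = (1/4)^n * 1/3.
So g(n) = (1/4)^n / 3. Since g(n) -> 0, (a_n) is Cauchy.
Now solve g(N) < 11/100: (1/4)^N / 3 < 11/100 <=> 4^N > 1 / (3 * 11/100) = 100/33.
Check powers of 4: 4^0 = 1 <= 100/33, 4^1 = 4 > 100/33.
So the smallest such N is 1. Check: g(1) = 1/(3 * 4) = 1/12 < 11/100.

1


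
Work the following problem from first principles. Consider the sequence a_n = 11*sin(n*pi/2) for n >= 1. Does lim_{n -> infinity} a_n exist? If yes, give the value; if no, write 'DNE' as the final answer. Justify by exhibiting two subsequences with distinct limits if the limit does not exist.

Examine the behaviour of a_n along subsequences.
a_{4k+1} = 11*sin(pi/2 + 2k*pi) = 11 -> 11. a_{4k+3} = 11*sin(3pi/2 + 2k*pi) = -11 -> -11.
Since these two subsequential limits are 11 and -11, distinct, the full sequence cannot converge (a convergent sequence has all subsequences tending to the same limit). So lim a_n does not exist.

DNE


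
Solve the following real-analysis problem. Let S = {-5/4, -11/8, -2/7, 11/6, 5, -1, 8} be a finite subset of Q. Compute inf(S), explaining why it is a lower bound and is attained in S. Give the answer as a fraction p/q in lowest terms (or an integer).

S is finite, so inf(S) = min(S).
Sorted increasing:
-11/8, -5/4, -1, -2/7, 11/6, 5, 8
The extremum is -11/8.
For every x in S, x >= -11/8. And -11/8 is in S, so it is attained.
Therefore inf(S) = -11/8.

-11/8


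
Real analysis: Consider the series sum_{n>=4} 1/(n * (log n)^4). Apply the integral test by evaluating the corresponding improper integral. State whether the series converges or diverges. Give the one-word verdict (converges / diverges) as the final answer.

Let f(x) = 1/(x*log(x)^4). Then f is positive, continuous, and decreasing on [4, infinity), so the integral test applies.
Compute the improper integral int_{4}^infinity f(x) dx:
  antiderivative F(x) = -1/(3*log(x)^3).
  F(x) -> 0 as x -> infinity.  int = 0 - F(4) = 1/(3*log(4)^3) < infinity. By the integral test, the series converges.

converges
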